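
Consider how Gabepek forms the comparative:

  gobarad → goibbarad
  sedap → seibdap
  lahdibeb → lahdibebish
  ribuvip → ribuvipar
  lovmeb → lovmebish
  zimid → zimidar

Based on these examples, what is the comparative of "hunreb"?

sedap and ribuvip both end in -p yet inflect differently (seibdap, ribuvipar), so the final letter is not what conditions the rule; the last vowel is.
"hunreb" has last vowel 'e'. The stems whose last vowel is 'e' (lovmeb → lovmebish, lahdibeb → lahdibebish) add -ish.
The other patterns: stems whose last vowel is 'a' insert -ib- after the first vowel; stems whose last vowel is 'i' add -ar.
So hunreb → hunrebish.

hunrebish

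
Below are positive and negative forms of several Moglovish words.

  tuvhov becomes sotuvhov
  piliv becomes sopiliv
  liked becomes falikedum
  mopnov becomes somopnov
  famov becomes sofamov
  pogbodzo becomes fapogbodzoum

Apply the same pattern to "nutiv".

sonutiv

tuvhov and pogbodzo both have last vowel 'o' yet inflect differently (sotuvhov, fapogbodzoum), so the last vowel is not what conditions the rule; the final letter is.
"nutiv" ends in -v. The stems ending in -v (tuvhov → sotuvhov, mopnov → somopnov, famov → sofamov) add the prefix so-.
So nutiv → sonutiv.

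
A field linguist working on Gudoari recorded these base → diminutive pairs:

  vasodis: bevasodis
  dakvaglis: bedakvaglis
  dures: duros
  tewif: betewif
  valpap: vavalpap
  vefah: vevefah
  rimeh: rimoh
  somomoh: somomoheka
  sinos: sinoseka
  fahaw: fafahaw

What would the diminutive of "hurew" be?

hurow

"hurew" has last vowel 'e'. The stems whose last vowel is 'e' (rimeh → rimoh, dures → duros) change the last vowel to 'o'.
The other patterns: stems whose last vowel is 'a' repeat the first consonant+vowel as a prefix; stems whose last vowel is 'i' add the prefix be-; stems whose last vowel is 'o' add -eka.
So hurew → hurow.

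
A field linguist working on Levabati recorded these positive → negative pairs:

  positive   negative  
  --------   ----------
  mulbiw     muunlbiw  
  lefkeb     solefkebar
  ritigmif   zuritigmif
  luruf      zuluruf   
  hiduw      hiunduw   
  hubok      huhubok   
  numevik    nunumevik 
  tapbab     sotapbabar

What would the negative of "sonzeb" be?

sosonzebar

"sonzeb" ends in -b. The stems ending in -b (tapbab → sotapbabar, lefkeb → solefkebar) add so- … -ar around the stem.
The other patterns: stems ending in -f add the prefix zu-; stems ending in -k repeat the first consonant+vowel as a prefix; stems ending in -w insert -un- after the first vowel.
So sonzeb → sosonzebar.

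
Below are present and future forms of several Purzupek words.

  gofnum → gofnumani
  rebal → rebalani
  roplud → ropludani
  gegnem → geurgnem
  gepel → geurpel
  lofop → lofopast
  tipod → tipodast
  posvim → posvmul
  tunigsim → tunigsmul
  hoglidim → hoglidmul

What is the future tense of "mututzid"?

gofnum and gegnem both end in -m yet inflect differently (gofnumani, geurgnem), so the final letter is not what conditions the rule; the last vowel is.
"mututzid" has last vowel 'i'. The stems whose last vowel is 'i' (posvim → posvmul, tunigsim → tunigsmul, hoglidim → hoglidmul) delete the last vowel and add -ul.
The other patterns: stems whose last vowel is 'a' or 'u' add -ani; stems whose last vowel is 'e' insert -ur- after the first vowel; stems whose last vowel is 'o' add -ast.
So mututzid → mututzdul.

mututzdul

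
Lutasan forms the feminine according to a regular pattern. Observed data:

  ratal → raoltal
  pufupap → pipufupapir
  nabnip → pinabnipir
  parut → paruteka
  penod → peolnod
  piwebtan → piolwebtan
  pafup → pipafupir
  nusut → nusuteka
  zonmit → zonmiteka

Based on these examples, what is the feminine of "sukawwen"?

zonmit and nabnip both have last vowel 'i' yet inflect differently (zonmiteka, pinabnipir), so the last vowel is not what conditions the rule; the final letter is.
"sukawwen" ends in -n. The one such stem in the data (piwebtan → piolwebtan) inserts -ol- after the first vowel (as do ratal, penod), so the same rule applies.
The other patterns: stems ending in -t add -eka; stems ending in -p add pi- … -ir around the stem.
So sukawwen → suolkawwen.

suolkawwen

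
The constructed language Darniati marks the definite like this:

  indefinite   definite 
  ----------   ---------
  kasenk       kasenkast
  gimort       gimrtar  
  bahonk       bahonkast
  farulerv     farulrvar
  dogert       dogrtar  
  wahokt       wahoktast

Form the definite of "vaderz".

vadrzar

dogert and wahokt both end in -t yet inflect differently (dogrtar, wahoktast), so the final letter is not what conditions the rule; the second-to-last letter is.
"vaderz" has second-to-last letter 'r'. The stems whose second-to-last letter is 'r' (farulerv → farulrvar, dogert → dogrtar, gimort → gimrtar) delete the last vowel and add -ar.
So vaderz → vadrzar.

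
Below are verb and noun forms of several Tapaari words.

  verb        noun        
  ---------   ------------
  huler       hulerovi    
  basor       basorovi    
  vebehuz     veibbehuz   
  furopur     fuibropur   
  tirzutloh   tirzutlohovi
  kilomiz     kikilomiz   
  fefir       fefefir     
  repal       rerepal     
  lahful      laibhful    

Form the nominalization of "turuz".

furopur and basor both end in -r yet inflect differently (fuibropur, basorovi), so the final letter is not what conditions the rule; the last vowel is.
"turuz" has last vowel 'u'. The stems whose last vowel is 'u' (lahful → laibhful, furopur → fuibropur, vebehuz → veibbehuz) insert -ib- after the first vowel.
The other patterns: stems whose last vowel is 'e' or 'o' add -ovi; stems whose last vowel is 'a' or 'i' repeat the first consonant+vowel as a prefix.
So turuz → tuibruz.

tuibruz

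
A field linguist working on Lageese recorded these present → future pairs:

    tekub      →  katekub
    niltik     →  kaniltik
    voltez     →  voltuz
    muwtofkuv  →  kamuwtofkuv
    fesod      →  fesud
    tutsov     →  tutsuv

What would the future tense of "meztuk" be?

kameztuk

muwtofkuv and tutsov both end in -v yet inflect differently (kamuwtofkuv, tutsuv), so the final letter is not what conditions the rule; the last vowel is.
"meztuk" has last vowel 'u'. The stems whose last vowel is 'u' (muwtofkuv → kamuwtofkuv, tekub → katekub) add the prefix ka-.
The other pattern: stems whose last vowel is 'e' or 'o' change the last vowel to 'u'.
So meztuk → kameztuk.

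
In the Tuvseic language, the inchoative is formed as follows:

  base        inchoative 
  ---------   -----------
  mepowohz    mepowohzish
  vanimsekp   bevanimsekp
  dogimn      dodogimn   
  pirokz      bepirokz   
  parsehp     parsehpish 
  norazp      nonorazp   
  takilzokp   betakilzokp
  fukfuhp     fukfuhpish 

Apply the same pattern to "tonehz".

"tonehz" has second-to-last letter 'h'. The stems whose second-to-last letter is 'h' (mepowohz → mepowohzish, fukfuhp → fukfuhpish, parsehp → parsehpish) add -ish.
The other patterns: stems whose second-to-last letter is 'k' add the prefix be-; stems whose second-to-last letter is 'm' or 'z' repeat the first consonant+vowel as a prefix.
So tonehz → tonehzish.

tonehzish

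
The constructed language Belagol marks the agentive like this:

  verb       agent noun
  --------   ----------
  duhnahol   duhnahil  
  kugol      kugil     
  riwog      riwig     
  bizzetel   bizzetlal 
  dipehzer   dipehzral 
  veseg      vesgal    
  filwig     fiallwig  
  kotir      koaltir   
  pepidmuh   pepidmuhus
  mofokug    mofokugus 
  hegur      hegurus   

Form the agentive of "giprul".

duhnahol and bizzetel both end in -l yet inflect differently (duhnahil, bizzetlal), so the final letter is not what conditions the rule; the last vowel is.
"giprul" has last vowel 'u'. The stems whose last vowel is 'u' (pepidmuh → pepidmuhus, mofokug → mofokugus, hegur → hegurus) add -us.
The other patterns: stems whose last vowel is 'o' change the last vowel to 'i'; stems whose last vowel is 'e' delete the last vowel and add -al; stems whose last vowel is 'i' insert -al- after the first vowel.
So giprul → giprulus.

giprulus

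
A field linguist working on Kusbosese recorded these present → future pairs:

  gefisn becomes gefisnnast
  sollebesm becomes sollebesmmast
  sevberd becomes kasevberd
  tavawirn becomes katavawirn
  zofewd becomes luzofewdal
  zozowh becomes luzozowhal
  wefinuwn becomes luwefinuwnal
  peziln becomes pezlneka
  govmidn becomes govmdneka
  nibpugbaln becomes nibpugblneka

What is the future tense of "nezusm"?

nezusmmast

gefisn and tavawirn both end in -n yet inflect differently (gefisnnast, katavawirn), so the final letter is not what conditions the rule; the second-to-last letter is.
"nezusm" has second-to-last letter 's'. The stems whose second-to-last letter is 's' (gefisn → gefisnnast, sollebesm → sollebesmmast) double the final consonant and add -ast.
The other patterns: stems whose second-to-last letter is 'r' add the prefix ka-; stems whose second-to-last letter is 'w' add lu- … -al around the stem; stems whose second-to-last letter is 'd' or 'l' delete the last vowel and add -eka.
So nezusm → nezusmmast.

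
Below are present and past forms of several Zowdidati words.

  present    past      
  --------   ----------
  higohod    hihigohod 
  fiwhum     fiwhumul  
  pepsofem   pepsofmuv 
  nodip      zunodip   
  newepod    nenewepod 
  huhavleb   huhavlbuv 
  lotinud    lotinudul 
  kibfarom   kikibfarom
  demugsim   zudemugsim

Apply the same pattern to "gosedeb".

fiwhum and kibfarom both end in -m yet inflect differently (fiwhumul, kikibfarom), so the final letter is not what conditions the rule; the last vowel is.
"gosedeb" has last vowel 'e'. The stems whose last vowel is 'e' (pepsofem → pepsofmuv, huhavleb → huhavlbuv) delete the last vowel and add -uv.
So gosedeb → gosedbuv.

gosedbuv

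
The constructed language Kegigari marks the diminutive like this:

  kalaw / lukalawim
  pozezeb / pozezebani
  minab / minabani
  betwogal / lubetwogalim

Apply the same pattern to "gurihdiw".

minab and betwogal both have last vowel 'a' yet inflect differently (minabani, lubetwogalim), so the last vowel is not what conditions the rule; the final letter is.
"gurihdiw" ends in -w. The one such stem in the data (kalaw → lukalawim) adds lu- … -im around the stem, so the same rule applies.
The other pattern: stems ending in -b add -ani.
So gurihdiw → lugurihdiwim.

lugurihdiwim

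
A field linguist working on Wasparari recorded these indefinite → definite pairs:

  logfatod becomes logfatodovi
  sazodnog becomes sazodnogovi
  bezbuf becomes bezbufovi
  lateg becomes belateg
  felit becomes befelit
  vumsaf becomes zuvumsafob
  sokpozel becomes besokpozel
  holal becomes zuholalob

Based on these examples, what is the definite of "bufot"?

bufotovi

sokpozel and holal both end in -l yet inflect differently (besokpozel, zuholalob), so the final letter is not what conditions the rule; the last vowel is.
"bufot" has last vowel 'o'. The stems whose last vowel is 'o' (sazodnog → sazodnogovi, logfatod → logfatodovi) add -ovi.
So bufot → bufotovi.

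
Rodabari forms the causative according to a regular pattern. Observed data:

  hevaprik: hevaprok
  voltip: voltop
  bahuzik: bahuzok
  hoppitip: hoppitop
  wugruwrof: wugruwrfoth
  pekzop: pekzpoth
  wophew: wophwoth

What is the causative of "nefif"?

nefof

hoppitip and pekzop both end in -p yet inflect differently (hoppitop, pekzpoth), so the final letter is not what conditions the rule; the last vowel is.
"nefif" has last vowel 'i'. The stems whose last vowel is 'i' (hevaprik → hevaprok, bahuzik → bahuzok, hoppitip → hoppitop) change the last vowel to 'o'.
So nefif → nefof.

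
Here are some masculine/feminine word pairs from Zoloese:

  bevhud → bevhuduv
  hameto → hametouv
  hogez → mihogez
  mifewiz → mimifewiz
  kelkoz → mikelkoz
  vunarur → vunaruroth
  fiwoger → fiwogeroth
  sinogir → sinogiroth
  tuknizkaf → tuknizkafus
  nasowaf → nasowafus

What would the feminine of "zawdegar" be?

zawdegaroth

hameto and kelkoz both have last vowel 'o' yet inflect differently (hametouv, mikelkoz), so the last vowel is not what conditions the rule; the final letter is.
"zawdegar" ends in -r. The stems ending in -r (vunarur → vunaruroth, fiwoger → fiwogeroth, sinogir → sinogiroth) add -oth.
The other patterns: stems ending in -d or -o add -uv; stems ending in -z add the prefix mi-; stems ending in -f add -us.
So zawdegar → zawdegaroth.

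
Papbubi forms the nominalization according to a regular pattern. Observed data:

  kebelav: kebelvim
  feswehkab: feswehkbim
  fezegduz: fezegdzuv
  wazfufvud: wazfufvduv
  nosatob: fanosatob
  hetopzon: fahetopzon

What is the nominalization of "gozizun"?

goziznuv

feswehkab and nosatob both end in -b yet inflect differently (feswehkbim, fanosatob), so the final letter is not what conditions the rule; the last vowel is.
"gozizun" has last vowel 'u'. The stems whose last vowel is 'u' (fezegduz → fezegdzuv, wazfufvud → wazfufvduv) delete the last vowel and add -uv.
The other patterns: stems whose last vowel is 'a' delete the last vowel and add -im; stems whose last vowel is 'o' add the prefix fa-.
So gozizun → goziznuv.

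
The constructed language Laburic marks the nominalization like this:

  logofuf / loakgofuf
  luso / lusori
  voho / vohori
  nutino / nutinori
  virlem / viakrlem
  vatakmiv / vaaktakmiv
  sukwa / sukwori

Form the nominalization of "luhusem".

"luhusem" ends in a consonant. The stems ending in a consonant (logofuf → loakgofuf, vatakmiv → vaaktakmiv, virlem → viakrlem) insert -ak- after the first vowel.
The other pattern: stems ending in a vowel drop the final letter and add -ori.
So luhusem → luakhusem.

luakhusem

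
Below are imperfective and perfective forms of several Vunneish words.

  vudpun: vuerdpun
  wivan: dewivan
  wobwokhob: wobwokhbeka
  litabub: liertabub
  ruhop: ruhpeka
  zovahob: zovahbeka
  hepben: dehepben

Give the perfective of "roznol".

litabub and wobwokhob both end in -b yet inflect differently (liertabub, wobwokhbeka), so the final letter is not what conditions the rule; the last vowel is.
"roznol" has last vowel 'o'. The stems whose last vowel is 'o' (wobwokhob → wobwokhbeka, zovahob → zovahbeka, ruhop → ruhpeka) delete the last vowel and add -eka.
The other patterns: stems whose last vowel is 'u' insert -er- after the first vowel; stems whose last vowel is 'a' or 'e' add the prefix de-.
So roznol → roznleka.

roznleka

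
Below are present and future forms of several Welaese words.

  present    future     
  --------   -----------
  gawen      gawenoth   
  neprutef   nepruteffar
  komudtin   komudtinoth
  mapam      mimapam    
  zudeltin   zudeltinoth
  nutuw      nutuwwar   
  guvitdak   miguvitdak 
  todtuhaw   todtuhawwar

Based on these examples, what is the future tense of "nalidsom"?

minalidsom

gawen and neprutef both have last vowel 'e' yet inflect differently (gawenoth, nepruteffar), so the last vowel is not what conditions the rule; the final letter is.
"nalidsom" ends in -m. The one such stem in the data (mapam → mimapam) adds the prefix mi-, so the same rule applies.
So nalidsom → minalidsom.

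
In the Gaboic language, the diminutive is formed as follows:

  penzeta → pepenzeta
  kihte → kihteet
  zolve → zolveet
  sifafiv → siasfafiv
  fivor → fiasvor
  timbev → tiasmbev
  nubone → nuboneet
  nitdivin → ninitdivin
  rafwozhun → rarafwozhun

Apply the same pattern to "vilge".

nubone and timbev both have last vowel 'e' yet inflect differently (nuboneet, tiasmbev), so the last vowel is not what conditions the rule; the final letter is.
"vilge" ends in -e. The stems ending in -e (nubone → nuboneet, zolve → zolveet, kihte → kihteet) add -et.
The other patterns: stems ending in -r or -v insert -as- after the first vowel; stems ending in -a or -n repeat the first consonant+vowel as a prefix.
So vilge → vilgeet.

vilgeet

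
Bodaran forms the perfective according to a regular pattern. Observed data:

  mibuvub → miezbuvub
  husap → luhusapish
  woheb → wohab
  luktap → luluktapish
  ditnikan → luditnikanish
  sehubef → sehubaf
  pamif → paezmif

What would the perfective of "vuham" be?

luvuhamish

pamif and sehubef both end in -f yet inflect differently (paezmif, sehubaf), so the final letter is not what conditions the rule; the last vowel is.
"vuham" has last vowel 'a'. The stems whose last vowel is 'a' (luktap → luluktapish, husap → luhusapish, ditnikan → luditnikanish) add lu- … -ish around the stem.
So vuham → luvuhamish.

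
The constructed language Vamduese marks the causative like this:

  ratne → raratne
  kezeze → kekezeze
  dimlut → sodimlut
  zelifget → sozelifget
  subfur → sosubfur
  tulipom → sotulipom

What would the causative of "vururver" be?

sovururver

ratne and zelifget both have last vowel 'e' yet inflect differently (raratne, sozelifget), so the last vowel is not what conditions the rule; whether the stem ends in a vowel or a consonant is.
"vururver" ends in a consonant. The stems ending in a consonant (dimlut → sodimlut, zelifget → sozelifget, subfur → sosubfur) add the prefix so-.
The other pattern: stems ending in a vowel repeat the first consonant+vowel as a prefix.
So vururver → sovururver.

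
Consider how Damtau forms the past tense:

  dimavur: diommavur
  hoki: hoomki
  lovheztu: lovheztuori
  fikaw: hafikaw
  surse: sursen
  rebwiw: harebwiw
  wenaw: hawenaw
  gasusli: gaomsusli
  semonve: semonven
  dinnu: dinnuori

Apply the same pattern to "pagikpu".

rebwiw and hoki both have last vowel 'i' yet inflect differently (harebwiw, hoomki), so the last vowel is not what conditions the rule; the final letter is.
"pagikpu" ends in -u. The stems ending in -u (lovheztu → lovheztuori, dinnu → dinnuori) add -ori.
The other patterns: stems ending in -e drop the final letter and add -en; stems ending in -w add the prefix ha-; stems ending in -i or -r insert -om- after the first vowel.
So pagikpu → pagikpuori.

pagikpuori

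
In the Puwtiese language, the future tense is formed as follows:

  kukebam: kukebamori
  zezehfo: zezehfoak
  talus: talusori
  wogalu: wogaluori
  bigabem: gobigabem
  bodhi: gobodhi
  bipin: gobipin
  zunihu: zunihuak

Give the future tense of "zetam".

zetamak

bigabem and kukebam both end in -m yet inflect differently (gobigabem, kukebamori), so the final letter is not what conditions the rule; the first letter is.
"zetam" begins with z-. The stems beginning with z- (zezehfo → zezehfoak, zunihu → zunihuak) add -ak.
The other patterns: stems beginning with b- add the prefix go-; stems beginning with k-, t- or w- add -ori.
So zetam → zetamak.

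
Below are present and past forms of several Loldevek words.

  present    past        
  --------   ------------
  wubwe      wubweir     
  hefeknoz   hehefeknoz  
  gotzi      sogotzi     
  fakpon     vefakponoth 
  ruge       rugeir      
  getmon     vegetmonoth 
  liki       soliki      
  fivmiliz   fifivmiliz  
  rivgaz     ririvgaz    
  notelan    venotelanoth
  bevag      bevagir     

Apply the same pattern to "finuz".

hefeknoz and getmon both have last vowel 'o' yet inflect differently (hehefeknoz, vegetmonoth), so the last vowel is not what conditions the rule; the final letter is.
"finuz" ends in -z. The stems ending in -z (hefeknoz → hehefeknoz, fivmiliz → fifivmiliz, rivgaz → ririvgaz) repeat the first consonant+vowel as a prefix.
So finuz → fifinuz.

fifinuz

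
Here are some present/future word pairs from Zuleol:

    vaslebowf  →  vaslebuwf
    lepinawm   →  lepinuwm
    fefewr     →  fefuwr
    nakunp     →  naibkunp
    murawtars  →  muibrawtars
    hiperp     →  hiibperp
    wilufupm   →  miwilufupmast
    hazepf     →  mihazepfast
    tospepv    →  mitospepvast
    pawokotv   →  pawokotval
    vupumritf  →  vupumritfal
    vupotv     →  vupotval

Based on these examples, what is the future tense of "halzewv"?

lepinawm and wilufupm both end in -m yet inflect differently (lepinuwm, miwilufupmast), so the final letter is not what conditions the rule; the second-to-last letter is.
"halzewv" has second-to-last letter 'w'. The stems whose second-to-last letter is 'w' (vaslebowf → vaslebuwf, lepinawm → lepinuwm, fefewr → fefuwr) change the last vowel to 'u'.
So halzewv → halzuwv.

halzuwv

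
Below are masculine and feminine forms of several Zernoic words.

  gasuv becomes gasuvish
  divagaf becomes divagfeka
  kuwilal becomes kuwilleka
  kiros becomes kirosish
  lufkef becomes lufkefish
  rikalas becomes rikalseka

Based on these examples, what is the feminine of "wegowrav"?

wegowrveka

"wegowrav" has last vowel 'a'. The stems whose last vowel is 'a' (kuwilal → kuwilleka, rikalas → rikalseka, divagaf → divagfeka) delete the last vowel and add -eka.
So wegowrav → wegowrveka.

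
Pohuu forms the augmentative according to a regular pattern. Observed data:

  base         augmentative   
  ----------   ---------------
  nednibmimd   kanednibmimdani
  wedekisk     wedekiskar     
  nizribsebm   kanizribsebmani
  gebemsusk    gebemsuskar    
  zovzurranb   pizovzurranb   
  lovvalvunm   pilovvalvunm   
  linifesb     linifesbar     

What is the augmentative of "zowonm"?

pizowonm

linifesb and zovzurranb both end in -b yet inflect differently (linifesbar, pizovzurranb), so the final letter is not what conditions the rule; the second-to-last letter is.
"zowonm" has second-to-last letter 'n'. The stems whose second-to-last letter is 'n' (lovvalvunm → pilovvalvunm, zovzurranb → pizovzurranb) add the prefix pi-.
So zowonm → pizowonm.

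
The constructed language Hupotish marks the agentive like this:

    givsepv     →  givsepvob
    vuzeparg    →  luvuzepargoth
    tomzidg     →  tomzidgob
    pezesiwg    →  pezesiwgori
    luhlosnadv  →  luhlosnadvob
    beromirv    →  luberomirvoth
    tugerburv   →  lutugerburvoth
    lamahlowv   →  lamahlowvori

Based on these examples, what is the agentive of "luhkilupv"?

luhkilupvob

lamahlowv and beromirv both end in -v yet inflect differently (lamahlowvori, luberomirvoth), so the final letter is not what conditions the rule; the second-to-last letter is.
"luhkilupv" has second-to-last letter 'p'. The one such stem in the data (givsepv → givsepvob) adds -ob, so the same rule applies.
The other patterns: stems whose second-to-last letter is 'w' add -ori; stems whose second-to-last letter is 'r' add lu- … -oth around the stem.
So luhkilupv → luhkilupvob.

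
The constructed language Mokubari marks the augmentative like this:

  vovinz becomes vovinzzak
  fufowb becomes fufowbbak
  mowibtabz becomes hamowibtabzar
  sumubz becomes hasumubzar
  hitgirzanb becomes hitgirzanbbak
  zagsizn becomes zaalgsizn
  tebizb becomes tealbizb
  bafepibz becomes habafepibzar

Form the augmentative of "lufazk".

sumubz and vovinz both end in -z yet inflect differently (hasumubzar, vovinzzak), so the final letter is not what conditions the rule; the second-to-last letter is.
"lufazk" has second-to-last letter 'z'. The stems whose second-to-last letter is 'z' (tebizb → tealbizb, zagsizn → zaalgsizn) insert -al- after the first vowel.
The other patterns: stems whose second-to-last letter is 'b' add ha- … -ar around the stem; stems whose second-to-last letter is 'n' or 'w' double the final consonant and add -ak.
So lufazk → lualfazk.

lualfazk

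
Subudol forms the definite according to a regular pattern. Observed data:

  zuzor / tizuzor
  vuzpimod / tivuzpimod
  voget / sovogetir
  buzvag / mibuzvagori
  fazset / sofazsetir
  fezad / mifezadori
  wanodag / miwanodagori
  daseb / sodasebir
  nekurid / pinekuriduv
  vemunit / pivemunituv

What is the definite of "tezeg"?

"tezeg" has last vowel 'e'. The stems whose last vowel is 'e' (daseb → sodasebir, voget → sovogetir, fazset → sofazsetir) add so- … -ir around the stem.
So tezeg → sotezegir.

sotezegir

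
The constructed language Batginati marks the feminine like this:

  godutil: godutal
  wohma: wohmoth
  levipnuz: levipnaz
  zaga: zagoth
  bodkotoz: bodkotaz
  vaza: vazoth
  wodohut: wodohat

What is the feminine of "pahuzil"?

pahuzal

wodohut and wohma both begin with w- yet inflect differently (wodohat, wohmoth), so the first letter is not what conditions the rule; whether the stem ends in a vowel or a consonant is.
"pahuzil" ends in a consonant. The stems ending in a consonant (bodkotoz → bodkotaz, godutil → godutal, levipnuz → levipnaz) change the last vowel to 'a'.
The other pattern: stems ending in a vowel drop the final letter and add -oth.
So pahuzil → pahuzal.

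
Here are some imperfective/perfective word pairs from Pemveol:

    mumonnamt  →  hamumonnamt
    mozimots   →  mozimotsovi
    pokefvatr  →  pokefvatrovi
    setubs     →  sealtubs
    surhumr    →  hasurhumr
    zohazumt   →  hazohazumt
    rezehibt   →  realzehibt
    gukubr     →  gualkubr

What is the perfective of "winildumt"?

hawinildumt

surhumr and pokefvatr both end in -r yet inflect differently (hasurhumr, pokefvatrovi), so the final letter is not what conditions the rule; the second-to-last letter is.
"winildumt" has second-to-last letter 'm'. The stems whose second-to-last letter is 'm' (surhumr → hasurhumr, mumonnamt → hamumonnamt, zohazumt → hazohazumt) add the prefix ha-.
The other patterns: stems whose second-to-last letter is 't' add -ovi; stems whose second-to-last letter is 'b' insert -al- after the first vowel.
So winildumt → hawinildumt.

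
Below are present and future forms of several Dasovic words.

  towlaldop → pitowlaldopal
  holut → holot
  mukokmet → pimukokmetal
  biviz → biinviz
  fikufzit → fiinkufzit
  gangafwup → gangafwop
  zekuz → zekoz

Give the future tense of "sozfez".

biviz and zekuz both end in -z yet inflect differently (biinviz, zekoz), so the final letter is not what conditions the rule; the last vowel is.
"sozfez" has last vowel 'e'. The one such stem in the data (mukokmet → pimukokmetal) adds pi- … -al around the stem, so the same rule applies.
The other patterns: stems whose last vowel is 'i' insert -in- after the first vowel; stems whose last vowel is 'u' change the last vowel to 'o'.
So sozfez → pisozfezal.

pisozfezal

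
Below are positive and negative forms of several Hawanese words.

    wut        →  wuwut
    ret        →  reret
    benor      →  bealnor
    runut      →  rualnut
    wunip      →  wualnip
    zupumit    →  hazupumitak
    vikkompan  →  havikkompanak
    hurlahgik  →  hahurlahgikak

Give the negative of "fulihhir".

hafulihhirak

"fulihhir" has 3 vowels. The stems with 3 vowels (zupumit → hazupumitak, vikkompan → havikkompanak, hurlahgik → hahurlahgikak) add ha- … -ak around the stem.
So fulihhir → hafulihhirak.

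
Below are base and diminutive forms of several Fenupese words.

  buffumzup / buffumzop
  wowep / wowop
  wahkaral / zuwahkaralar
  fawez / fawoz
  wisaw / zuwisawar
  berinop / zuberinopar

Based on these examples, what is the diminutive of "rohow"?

berinop and wowep both end in -p yet inflect differently (zuberinopar, wowop), so the final letter is not what conditions the rule; the last vowel is.
"rohow" has last vowel 'o'. The one such stem in the data (berinop → zuberinopar) adds zu- … -ar around the stem, so the same rule applies.
So rohow → zurohowar.

zurohowar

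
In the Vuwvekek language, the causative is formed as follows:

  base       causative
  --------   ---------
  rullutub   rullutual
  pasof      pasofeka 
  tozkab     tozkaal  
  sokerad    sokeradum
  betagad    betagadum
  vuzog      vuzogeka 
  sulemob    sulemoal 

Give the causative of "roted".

rotedum

tozkab and sokerad both have last vowel 'a' yet inflect differently (tozkaal, sokeradum), so the last vowel is not what conditions the rule; the final letter is.
"roted" ends in -d. The stems ending in -d (sokerad → sokeradum, betagad → betagadum) add -um.
So roted → rotedum.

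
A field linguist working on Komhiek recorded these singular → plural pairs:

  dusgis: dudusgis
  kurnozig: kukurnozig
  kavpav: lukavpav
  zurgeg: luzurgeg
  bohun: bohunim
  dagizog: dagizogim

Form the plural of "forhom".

"forhom" has last vowel 'o'. The one such stem in the data (dagizog → dagizogim) adds -im, so the same rule applies.
The other patterns: stems whose last vowel is 'i' repeat the first consonant+vowel as a prefix; stems whose last vowel is 'a' or 'e' add the prefix lu-.
So forhom → forhomim.

forhomim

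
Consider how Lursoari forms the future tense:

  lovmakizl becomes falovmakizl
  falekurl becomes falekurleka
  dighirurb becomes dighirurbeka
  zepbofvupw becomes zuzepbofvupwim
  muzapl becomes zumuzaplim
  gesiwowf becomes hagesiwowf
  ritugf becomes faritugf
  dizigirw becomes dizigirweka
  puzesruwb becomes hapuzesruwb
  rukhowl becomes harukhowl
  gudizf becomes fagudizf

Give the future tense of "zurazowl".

muzapl and falekurl both end in -l yet inflect differently (zumuzaplim, falekurleka), so the final letter is not what conditions the rule; the second-to-last letter is.
"zurazowl" has second-to-last letter 'w'. The stems whose second-to-last letter is 'w' (gesiwowf → hagesiwowf, puzesruwb → hapuzesruwb, rukhowl → harukhowl) add the prefix ha-.
The other patterns: stems whose second-to-last letter is 'p' add zu- … -im around the stem; stems whose second-to-last letter is 'r' add -eka; stems whose second-to-last letter is 'g' or 'z' add the prefix fa-.
So zurazowl → hazurazowl.

hazurazowl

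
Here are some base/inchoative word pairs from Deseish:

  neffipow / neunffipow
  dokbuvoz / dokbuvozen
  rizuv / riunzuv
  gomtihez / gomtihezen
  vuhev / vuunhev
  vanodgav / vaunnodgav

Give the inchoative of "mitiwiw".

miuntiwiw

dokbuvoz and neffipow both have last vowel 'o' yet inflect differently (dokbuvozen, neunffipow), so the last vowel is not what conditions the rule; the final letter is.
"mitiwiw" ends in -w. The one such stem in the data (neffipow → neunffipow) inserts -un- after the first vowel (as do rizuv, vuhev), so the same rule applies.
The other pattern: stems ending in -z add -en.
So mitiwiw → miuntiwiw.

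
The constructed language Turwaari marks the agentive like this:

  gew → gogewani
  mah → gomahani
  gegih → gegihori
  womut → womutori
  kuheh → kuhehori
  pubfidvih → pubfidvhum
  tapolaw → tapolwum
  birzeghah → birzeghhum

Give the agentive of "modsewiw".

"modsewiw" has 3 vowels. The stems with 3 vowels (pubfidvih → pubfidvhum, tapolaw → tapolwum, birzeghah → birzeghhum) delete the last vowel and add -um.
The other patterns: stems with 1 vowel add go- … -ani around the stem; stems with 2 vowels add -ori.
So modsewiw → modsewwum.

modsewwum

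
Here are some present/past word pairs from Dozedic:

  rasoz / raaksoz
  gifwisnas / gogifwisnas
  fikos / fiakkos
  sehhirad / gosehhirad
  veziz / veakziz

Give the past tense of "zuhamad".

fikos and gifwisnas both end in -s yet inflect differently (fiakkos, gogifwisnas), so the final letter is not what conditions the rule; the last vowel is.
"zuhamad" has last vowel 'a'. The stems whose last vowel is 'a' (sehhirad → gosehhirad, gifwisnas → gogifwisnas) add the prefix go-.
The other pattern: stems whose last vowel is 'i' or 'o' insert -ak- after the first vowel.
So zuhamad → gozuhamad.

gozuhamad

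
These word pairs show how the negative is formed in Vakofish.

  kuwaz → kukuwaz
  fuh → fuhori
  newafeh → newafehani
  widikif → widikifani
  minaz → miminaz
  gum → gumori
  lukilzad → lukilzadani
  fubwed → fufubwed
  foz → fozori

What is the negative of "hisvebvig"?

hisvebvigani

foz and minaz both end in -z yet inflect differently (fozori, miminaz), so the final letter is not what conditions the rule; the number of vowels is.
"hisvebvig" has 3 vowels. The stems with 3 vowels (newafeh → newafehani, lukilzad → lukilzadani, widikif → widikifani) add -ani.
So hisvebvig → hisvebvigani.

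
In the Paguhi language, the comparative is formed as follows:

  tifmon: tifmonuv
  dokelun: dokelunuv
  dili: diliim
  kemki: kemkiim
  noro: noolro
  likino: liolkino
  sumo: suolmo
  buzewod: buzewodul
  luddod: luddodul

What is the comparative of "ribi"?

tifmon and noro both have last vowel 'o' yet inflect differently (tifmonuv, noolro), so the last vowel is not what conditions the rule; the final letter is.
"ribi" ends in -i. The stems ending in -i (dili → diliim, kemki → kemkiim) add -im.
So ribi → ribiim.

ribiim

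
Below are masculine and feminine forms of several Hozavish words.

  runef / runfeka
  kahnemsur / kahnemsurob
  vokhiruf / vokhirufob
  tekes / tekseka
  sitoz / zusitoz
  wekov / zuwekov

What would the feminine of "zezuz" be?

zezuzob

"zezuz" has last vowel 'u'. The stems whose last vowel is 'u' (kahnemsur → kahnemsurob, vokhiruf → vokhirufob) add -ob.
So zezuz → zezuzob.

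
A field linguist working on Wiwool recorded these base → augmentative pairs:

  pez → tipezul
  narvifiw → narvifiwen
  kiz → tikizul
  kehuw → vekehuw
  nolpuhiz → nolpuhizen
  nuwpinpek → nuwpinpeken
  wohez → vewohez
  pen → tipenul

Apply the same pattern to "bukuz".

vebukuz

"bukuz" has 2 vowels. The stems with 2 vowels (kehuw → vekehuw, wohez → vewohez) add the prefix ve-.
The other patterns: stems with 1 vowel add ti- … -ul around the stem; stems with 3 vowels add -en.
So bukuz → vebukuz.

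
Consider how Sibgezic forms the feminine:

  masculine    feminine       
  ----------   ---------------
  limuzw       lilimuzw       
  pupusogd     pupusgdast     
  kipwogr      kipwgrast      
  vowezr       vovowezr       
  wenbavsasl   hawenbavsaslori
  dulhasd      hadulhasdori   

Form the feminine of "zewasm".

hazewasmori

"zewasm" has second-to-last letter 's'. The stems whose second-to-last letter is 's' (wenbavsasl → hawenbavsaslori, dulhasd → hadulhasdori) add ha- … -ori around the stem.
So zewasm → hazewasmori.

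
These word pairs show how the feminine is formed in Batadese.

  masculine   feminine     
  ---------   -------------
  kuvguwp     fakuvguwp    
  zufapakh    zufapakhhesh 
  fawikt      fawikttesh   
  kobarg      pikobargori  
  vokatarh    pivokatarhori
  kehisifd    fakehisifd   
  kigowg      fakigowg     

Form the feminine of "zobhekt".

zobhekttesh

vokatarh and zufapakh both end in -h yet inflect differently (pivokatarhori, zufapakhhesh), so the final letter is not what conditions the rule; the second-to-last letter is.
"zobhekt" has second-to-last letter 'k'. The stems whose second-to-last letter is 'k' (zufapakh → zufapakhhesh, fawikt → fawikttesh) double the final consonant and add -esh.
The other patterns: stems whose second-to-last letter is 'r' add pi- … -ori around the stem; stems whose second-to-last letter is 'f' or 'w' add the prefix fa-.
So zobhekt → zobhekttesh.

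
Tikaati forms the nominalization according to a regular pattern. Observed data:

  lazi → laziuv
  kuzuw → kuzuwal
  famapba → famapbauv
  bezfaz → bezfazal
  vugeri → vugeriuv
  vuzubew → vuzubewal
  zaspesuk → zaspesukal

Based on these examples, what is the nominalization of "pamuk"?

pamukal

bezfaz and famapba both have last vowel 'a' yet inflect differently (bezfazal, famapbauv), so the last vowel is not what conditions the rule; whether the stem ends in a vowel or a consonant is.
"pamuk" ends in a consonant. The stems ending in a consonant (vuzubew → vuzubewal, kuzuw → kuzuwal, bezfaz → bezfazal) add -al.
So pamuk → pamukal.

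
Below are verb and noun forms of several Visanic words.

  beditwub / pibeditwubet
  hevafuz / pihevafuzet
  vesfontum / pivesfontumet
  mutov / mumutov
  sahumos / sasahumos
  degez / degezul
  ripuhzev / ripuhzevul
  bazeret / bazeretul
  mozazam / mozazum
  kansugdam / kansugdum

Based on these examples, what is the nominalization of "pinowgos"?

pipinowgos

hevafuz and degez both end in -z yet inflect differently (pihevafuzet, degezul), so the final letter is not what conditions the rule; the last vowel is.
"pinowgos" has last vowel 'o'. The stems whose last vowel is 'o' (mutov → mumutov, sahumos → sasahumos) repeat the first consonant+vowel as a prefix.
The other patterns: stems whose last vowel is 'u' add pi- … -et around the stem; stems whose last vowel is 'e' add -ul; stems whose last vowel is 'a' change the last vowel to 'u'.
So pinowgos → pipinowgos.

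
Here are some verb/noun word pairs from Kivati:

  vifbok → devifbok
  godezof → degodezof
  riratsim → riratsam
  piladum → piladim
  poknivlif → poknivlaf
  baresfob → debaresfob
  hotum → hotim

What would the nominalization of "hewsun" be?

hewsin

"hewsun" has last vowel 'u'. The stems whose last vowel is 'u' (piladum → piladim, hotum → hotim) change the last vowel to 'i'.
So hewsun → hewsin.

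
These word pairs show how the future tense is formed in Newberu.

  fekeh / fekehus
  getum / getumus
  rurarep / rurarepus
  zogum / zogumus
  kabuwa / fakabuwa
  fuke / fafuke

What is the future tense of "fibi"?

fafibi

fekeh and fuke both have last vowel 'e' yet inflect differently (fekehus, fafuke), so the last vowel is not what conditions the rule; whether the stem ends in a vowel or a consonant is.
"fibi" ends in a vowel. The stems ending in a vowel (kabuwa → fakabuwa, fuke → fafuke) add the prefix fa-.
So fibi → fafibi.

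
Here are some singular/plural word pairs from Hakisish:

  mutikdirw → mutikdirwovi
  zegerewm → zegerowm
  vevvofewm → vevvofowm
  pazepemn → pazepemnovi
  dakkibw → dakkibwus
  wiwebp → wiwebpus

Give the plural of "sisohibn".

"sisohibn" has second-to-last letter 'b'. The stems whose second-to-last letter is 'b' (wiwebp → wiwebpus, dakkibw → dakkibwus) add -us.
The other patterns: stems whose second-to-last letter is 'w' change the last vowel to 'o'; stems whose second-to-last letter is 'm' or 'r' add -ovi.
So sisohibn → sisohibnus.

sisohibnus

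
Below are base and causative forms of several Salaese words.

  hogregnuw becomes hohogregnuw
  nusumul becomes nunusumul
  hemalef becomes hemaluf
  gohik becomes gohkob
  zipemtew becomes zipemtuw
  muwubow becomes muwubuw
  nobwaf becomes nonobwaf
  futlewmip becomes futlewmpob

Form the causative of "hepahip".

"hepahip" has last vowel 'i'. The stems whose last vowel is 'i' (futlewmip → futlewmpob, gohik → gohkob) delete the last vowel and add -ob.
The other patterns: stems whose last vowel is 'a' or 'u' repeat the first consonant+vowel as a prefix; stems whose last vowel is 'e' or 'o' change the last vowel to 'u'.
So hepahip → hepahpob.

hepahpob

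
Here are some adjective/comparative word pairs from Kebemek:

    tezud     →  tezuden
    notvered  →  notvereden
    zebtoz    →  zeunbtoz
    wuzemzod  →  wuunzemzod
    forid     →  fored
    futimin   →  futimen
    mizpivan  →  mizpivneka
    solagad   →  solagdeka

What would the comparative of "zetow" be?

tezud and wuzemzod both end in -d yet inflect differently (tezuden, wuunzemzod), so the final letter is not what conditions the rule; the last vowel is.
"zetow" has last vowel 'o'. The stems whose last vowel is 'o' (zebtoz → zeunbtoz, wuzemzod → wuunzemzod) insert -un- after the first vowel.
So zetow → zeuntow.

zeuntow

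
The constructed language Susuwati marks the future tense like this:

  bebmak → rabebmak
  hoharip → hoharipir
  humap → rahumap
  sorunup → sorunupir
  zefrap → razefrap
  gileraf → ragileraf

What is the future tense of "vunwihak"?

ravunwihak

zefrap and sorunup both end in -p yet inflect differently (razefrap, sorunupir), so the final letter is not what conditions the rule; the last vowel is.
"vunwihak" has last vowel 'a'. The stems whose last vowel is 'a' (gileraf → ragileraf, zefrap → razefrap, humap → rahumap) add the prefix ra-.
So vunwihak → ravunwihak.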